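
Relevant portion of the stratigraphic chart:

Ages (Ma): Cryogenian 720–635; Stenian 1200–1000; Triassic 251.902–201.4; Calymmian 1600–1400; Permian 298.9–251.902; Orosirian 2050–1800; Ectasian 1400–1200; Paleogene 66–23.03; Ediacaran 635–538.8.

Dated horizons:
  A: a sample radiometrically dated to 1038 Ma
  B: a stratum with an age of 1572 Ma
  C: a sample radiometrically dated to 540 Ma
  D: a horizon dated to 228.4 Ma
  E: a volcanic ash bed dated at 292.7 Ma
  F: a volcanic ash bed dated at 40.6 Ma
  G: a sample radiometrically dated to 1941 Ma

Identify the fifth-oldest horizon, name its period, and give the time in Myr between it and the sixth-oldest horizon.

Sorted oldest-first by Ma: G (1941), B (1572), A (1038), C (540), E (292.7), D (228.4), F (40.6).
The fifth oldest is E at 292.7 Ma, which lies in 298.9–251.902 Ma: the Permian.
The sixth oldest is D at 228.4 Ma; separation = |292.7 − 228.4| = 64.3 Myr.

E, in the Permian; 64.3 million years to D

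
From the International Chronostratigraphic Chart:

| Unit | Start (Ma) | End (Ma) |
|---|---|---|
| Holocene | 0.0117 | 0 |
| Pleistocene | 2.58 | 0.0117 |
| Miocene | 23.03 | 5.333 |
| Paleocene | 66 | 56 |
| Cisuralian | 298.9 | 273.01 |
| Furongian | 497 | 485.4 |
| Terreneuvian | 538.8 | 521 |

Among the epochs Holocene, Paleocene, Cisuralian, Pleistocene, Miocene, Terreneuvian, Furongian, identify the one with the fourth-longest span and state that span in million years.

Furongian, 11.6 million years

Start − end for each: Holocene 0.0117 − 0 = 0.0117; Paleocene 66 − 56 = 10; Cisuralian 298.9 − 273.01 = 25.89; Pleistocene 2.58 − 0.0117 = 2.5683; Miocene 23.03 − 5.333 = 17.697; Terreneuvian 538.8 − 521 = 17.8; Furongian 497 − 485.4 = 11.6.
Ranking these from longest: Cisuralian > Terreneuvian > Miocene > Furongian > Paleocene > Pleistocene > Holocene.
Position 4 in that ranking is Furongian, which lasted 11.6 Myr.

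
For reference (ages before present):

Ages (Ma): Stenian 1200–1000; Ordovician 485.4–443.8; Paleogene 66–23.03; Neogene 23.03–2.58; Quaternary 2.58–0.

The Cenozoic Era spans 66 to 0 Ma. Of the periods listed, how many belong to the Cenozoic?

3

Periods inside 66–0 Ma: Paleogene, Neogene, Quaternary — 3 in total.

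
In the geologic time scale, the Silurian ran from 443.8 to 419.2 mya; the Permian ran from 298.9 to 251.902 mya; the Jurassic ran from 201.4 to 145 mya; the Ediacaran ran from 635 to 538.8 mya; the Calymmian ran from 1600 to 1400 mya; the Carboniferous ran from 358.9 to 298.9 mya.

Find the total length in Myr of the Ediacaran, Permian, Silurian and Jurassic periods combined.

Duration is start − end for each: (635 − 538.8) + (298.9 − 251.902) + (443.8 − 419.2) + (201.4 − 145).
That is 96.2 + 46.998 + 24.6 + 56.4, which totals 224.198 million years.

224.198 million years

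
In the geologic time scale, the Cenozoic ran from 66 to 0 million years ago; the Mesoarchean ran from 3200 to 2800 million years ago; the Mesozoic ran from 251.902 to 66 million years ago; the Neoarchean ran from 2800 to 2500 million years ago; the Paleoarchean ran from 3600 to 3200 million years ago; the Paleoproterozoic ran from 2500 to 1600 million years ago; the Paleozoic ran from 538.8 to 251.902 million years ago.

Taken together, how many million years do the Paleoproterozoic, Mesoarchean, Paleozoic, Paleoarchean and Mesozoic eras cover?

2172.8 million years

Duration is start − end for each: (2500 − 1600) + (3200 − 2800) + (538.8 − 251.902) + (3600 − 3200) + (251.902 − 66).
That is 900 + 400 + 286.898 + 400 + 185.902, which totals 2172.8 million years.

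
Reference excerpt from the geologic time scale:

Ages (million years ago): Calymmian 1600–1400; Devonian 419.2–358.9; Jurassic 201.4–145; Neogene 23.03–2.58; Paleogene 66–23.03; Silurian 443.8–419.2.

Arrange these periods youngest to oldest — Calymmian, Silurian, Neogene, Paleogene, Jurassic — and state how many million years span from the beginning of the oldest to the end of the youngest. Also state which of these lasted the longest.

Neogene → Paleogene → Jurassic → Silurian → Calymmian; total span 1597.42 Myr; longest is Calymmian

From the excerpt: Calymmian 1600–1400; Silurian 443.8–419.2; Neogene 23.03–2.58; Paleogene 66–23.03; Jurassic 201.4–145 (Ma).
Larger Ma is earlier, so the oldest is Calymmian and the youngest is Neogene; youngest to oldest: Neogene, Paleogene, Jurassic, Silurian, Calymmian.
Oldest start 1600 minus youngest end 2.58 gives 1597.42 Myr overall.
Individual lengths (start − end): Jurassic 56.4; Calymmian 200; Silurian 24.6; Paleogene 42.97; Neogene 20.45. The largest is Calymmian at 200 Myr.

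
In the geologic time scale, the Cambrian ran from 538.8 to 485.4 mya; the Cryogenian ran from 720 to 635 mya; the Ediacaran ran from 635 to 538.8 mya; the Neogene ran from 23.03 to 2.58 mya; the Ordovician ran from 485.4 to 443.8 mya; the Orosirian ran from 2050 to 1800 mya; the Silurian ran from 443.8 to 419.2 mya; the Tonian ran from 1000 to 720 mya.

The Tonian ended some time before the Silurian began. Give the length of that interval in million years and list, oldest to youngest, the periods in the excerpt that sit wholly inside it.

276.2 million years; Cryogenian, Ediacaran, Cambrian, Ordovician

End of Tonian = 720 Ma; start of Silurian = 443.8 Ma.
Gap = 720 − 443.8 = 276.2 Myr.
Periods wholly inside 720–443.8 Ma: Cryogenian (720–635), Ediacaran (635–538.8), Cambrian (538.8–485.4), Ordovician (485.4–443.8).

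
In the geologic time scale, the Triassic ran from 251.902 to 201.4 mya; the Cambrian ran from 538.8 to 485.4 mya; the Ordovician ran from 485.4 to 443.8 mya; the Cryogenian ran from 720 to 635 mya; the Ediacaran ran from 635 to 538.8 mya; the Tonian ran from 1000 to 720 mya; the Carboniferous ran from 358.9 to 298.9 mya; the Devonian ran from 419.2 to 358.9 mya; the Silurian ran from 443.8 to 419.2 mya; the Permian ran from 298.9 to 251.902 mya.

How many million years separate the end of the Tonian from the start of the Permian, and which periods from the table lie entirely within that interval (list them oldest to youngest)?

The Tonian closes at 720 Ma and the Permian opens at 298.9 Ma, so the interval is 720 − 298.9 = 421.1 Myr.
A period fits inside if it starts at or after 720 Ma and ends at or before 298.9 Ma; oldest first that gives Cryogenian, Ediacaran, Cambrian, Ordovician, Silurian, Devonian, Carboniferous.

421.1 million years; Cryogenian, Ediacaran, Cambrian, Ordovician, Silurian, Devonian, Carboniferous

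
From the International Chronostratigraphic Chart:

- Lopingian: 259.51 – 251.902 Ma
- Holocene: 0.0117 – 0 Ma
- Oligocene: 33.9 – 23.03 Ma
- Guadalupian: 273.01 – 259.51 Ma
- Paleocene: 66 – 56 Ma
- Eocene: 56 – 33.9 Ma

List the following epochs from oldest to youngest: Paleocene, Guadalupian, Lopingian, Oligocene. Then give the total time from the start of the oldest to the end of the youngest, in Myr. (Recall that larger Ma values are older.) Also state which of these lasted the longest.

Start ages (Ma): Guadalupian 273.01, Lopingian 259.51, Paleocene 66, Oligocene 33.9.
Ordered oldest to youngest: Guadalupian, Lopingian, Paleocene, Oligocene.
Span = 273.01 − 23.03 = 249.98 Myr.
Durations: Oligocene 10.87, Paleocene 10, Lopingian 7.608, Guadalupian 13.5 → longest is Guadalupian (13.5 Myr).

Guadalupian, Lopingian, Paleocene, Oligocene; total span 249.98 Myr; longest is Guadalupian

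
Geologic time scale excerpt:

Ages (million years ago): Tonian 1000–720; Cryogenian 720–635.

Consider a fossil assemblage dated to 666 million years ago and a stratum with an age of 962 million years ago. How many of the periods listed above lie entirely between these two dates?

Checking each listed span, none has both start < 962 Ma and end > 666 Ma — every period straddles one of the two dates or lies outside them — so the count is 0.

0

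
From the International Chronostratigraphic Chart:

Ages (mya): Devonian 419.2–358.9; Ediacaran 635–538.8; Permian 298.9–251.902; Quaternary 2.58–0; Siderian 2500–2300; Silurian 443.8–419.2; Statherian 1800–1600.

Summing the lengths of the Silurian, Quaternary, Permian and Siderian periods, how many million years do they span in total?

274.178 million years

Duration is start − end for each: (443.8 − 419.2) + (2.58 − 0) + (298.9 − 251.902) + (2500 − 2300).
That is 24.6 + 2.58 + 46.998 + 200, which totals 274.178 million years.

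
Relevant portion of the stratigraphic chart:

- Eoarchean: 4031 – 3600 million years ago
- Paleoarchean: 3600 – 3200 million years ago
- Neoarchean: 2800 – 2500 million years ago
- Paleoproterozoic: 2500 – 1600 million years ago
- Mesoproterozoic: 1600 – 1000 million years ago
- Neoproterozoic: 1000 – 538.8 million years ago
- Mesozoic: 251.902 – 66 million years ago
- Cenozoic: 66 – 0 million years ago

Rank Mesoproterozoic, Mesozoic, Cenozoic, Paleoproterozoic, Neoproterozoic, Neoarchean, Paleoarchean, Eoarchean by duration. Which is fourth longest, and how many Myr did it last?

Eoarchean, 431 million years

Start − end for each: Mesoproterozoic 1600 − 1000 = 600; Mesozoic 251.902 − 66 = 185.902; Cenozoic 66 − 0 = 66; Paleoproterozoic 2500 − 1600 = 900; Neoproterozoic 1000 − 538.8 = 461.2; Neoarchean 2800 − 2500 = 300; Paleoarchean 3600 − 3200 = 400; Eoarchean 4031 − 3600 = 431.
Ranking these from longest: Paleoproterozoic > Mesoproterozoic > Neoproterozoic > Eoarchean > Paleoarchean > Neoarchean > Mesozoic > Cenozoic.
Position 4 in that ranking is Eoarchean, which lasted 431 Myr.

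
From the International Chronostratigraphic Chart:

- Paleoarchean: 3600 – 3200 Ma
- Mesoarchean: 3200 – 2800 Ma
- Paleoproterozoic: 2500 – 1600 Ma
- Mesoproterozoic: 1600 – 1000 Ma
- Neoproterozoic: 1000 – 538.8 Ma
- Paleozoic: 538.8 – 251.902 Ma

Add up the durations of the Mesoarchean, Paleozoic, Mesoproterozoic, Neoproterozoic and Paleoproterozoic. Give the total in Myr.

Duration is start − end for each: (3200 − 2800) + (538.8 − 251.902) + (1600 − 1000) + (1000 − 538.8) + (2500 − 1600).
That is 400 + 286.898 + 600 + 461.2 + 900, which totals 2648.098 million years.

2648.098 million years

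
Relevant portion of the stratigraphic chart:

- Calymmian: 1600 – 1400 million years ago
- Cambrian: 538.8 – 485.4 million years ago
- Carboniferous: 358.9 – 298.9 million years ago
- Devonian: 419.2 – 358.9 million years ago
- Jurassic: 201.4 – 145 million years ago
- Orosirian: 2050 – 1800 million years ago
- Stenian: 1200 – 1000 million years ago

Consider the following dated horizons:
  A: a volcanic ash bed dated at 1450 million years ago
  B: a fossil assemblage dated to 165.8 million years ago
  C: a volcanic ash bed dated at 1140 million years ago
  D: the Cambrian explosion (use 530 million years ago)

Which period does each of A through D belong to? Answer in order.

Match each age against the start–end ranges in the excerpt: A = 1450 Ma → Calymmian (1600–1400); B = 165.8 Ma → Jurassic (201.4–145); C = 1140 Ma → Stenian (1200–1000); D = 530 Ma → Cambrian (538.8–485.4).

A — Calymmian; B — Jurassic; C — Stenian; D — Cambrian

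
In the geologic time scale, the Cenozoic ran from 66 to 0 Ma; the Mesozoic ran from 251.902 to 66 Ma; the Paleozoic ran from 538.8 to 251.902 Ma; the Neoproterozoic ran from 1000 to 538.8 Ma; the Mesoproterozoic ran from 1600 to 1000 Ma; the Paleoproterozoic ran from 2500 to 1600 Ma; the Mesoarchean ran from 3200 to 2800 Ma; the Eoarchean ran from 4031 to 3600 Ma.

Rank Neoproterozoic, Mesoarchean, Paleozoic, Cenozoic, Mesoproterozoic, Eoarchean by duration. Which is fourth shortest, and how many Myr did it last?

Start − end for each: Neoproterozoic 1000 − 538.8 = 461.2; Mesoarchean 3200 − 2800 = 400; Paleozoic 538.8 − 251.902 = 286.898; Cenozoic 66 − 0 = 66; Mesoproterozoic 1600 − 1000 = 600; Eoarchean 4031 − 3600 = 431.
Ranking these from shortest: Cenozoic < Paleozoic < Mesoarchean < Eoarchean < Neoproterozoic < Mesoproterozoic.
Position 4 in that ranking is Eoarchean, which lasted 431 Myr.

Eoarchean, 431 million years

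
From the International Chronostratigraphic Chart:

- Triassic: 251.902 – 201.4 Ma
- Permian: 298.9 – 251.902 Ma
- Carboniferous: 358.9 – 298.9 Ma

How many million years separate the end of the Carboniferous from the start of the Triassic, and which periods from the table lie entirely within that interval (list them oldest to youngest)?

End of Carboniferous = 298.9 Ma; start of Triassic = 251.902 Ma.
Gap = 298.9 − 251.902 = 46.998 Myr.
Periods wholly inside 298.9–251.902 Ma: Permian (298.9–251.902).

46.998 million years; Permian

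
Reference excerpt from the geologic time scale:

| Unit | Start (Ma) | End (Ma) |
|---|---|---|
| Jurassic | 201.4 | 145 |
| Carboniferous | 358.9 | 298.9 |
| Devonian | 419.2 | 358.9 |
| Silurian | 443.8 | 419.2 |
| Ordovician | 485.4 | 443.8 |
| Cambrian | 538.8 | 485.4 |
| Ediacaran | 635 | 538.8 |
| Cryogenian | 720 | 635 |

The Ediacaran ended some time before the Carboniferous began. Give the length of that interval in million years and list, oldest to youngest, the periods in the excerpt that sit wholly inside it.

179.9 million years; Cambrian, Ordovician, Silurian, Devonian

End of Ediacaran = 538.8 Ma; start of Carboniferous = 358.9 Ma.
Gap = 538.8 − 358.9 = 179.9 Myr.
Periods wholly inside 538.8–358.9 Ma: Cambrian (538.8–485.4), Ordovician (485.4–443.8), Silurian (443.8–419.2), Devonian (419.2–358.9).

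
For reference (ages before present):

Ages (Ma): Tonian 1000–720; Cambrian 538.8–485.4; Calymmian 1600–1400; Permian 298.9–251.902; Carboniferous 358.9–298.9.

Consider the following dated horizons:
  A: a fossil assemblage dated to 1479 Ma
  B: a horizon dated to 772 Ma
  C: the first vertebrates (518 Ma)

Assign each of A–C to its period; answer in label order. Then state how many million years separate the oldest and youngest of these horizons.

A — Calymmian; B — Tonian; C — Cambrian; span 961 million years

A: 1479 Ma lies in 1600–1400 Ma, so Calymmian.
B: 772 Ma lies in 1000–720 Ma, so Tonian.
C: 518 Ma lies in 538.8–485.4 Ma, so Cambrian.
Oldest = 1479 Ma, youngest = 518 Ma → span 961 Myr.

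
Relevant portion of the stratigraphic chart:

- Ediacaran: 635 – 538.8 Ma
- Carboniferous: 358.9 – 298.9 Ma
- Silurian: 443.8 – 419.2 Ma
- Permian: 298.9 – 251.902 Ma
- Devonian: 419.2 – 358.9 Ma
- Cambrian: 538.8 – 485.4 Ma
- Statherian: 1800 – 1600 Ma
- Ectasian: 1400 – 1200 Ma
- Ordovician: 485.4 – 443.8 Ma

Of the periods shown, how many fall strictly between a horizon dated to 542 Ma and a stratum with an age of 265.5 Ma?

5

542 Ma sits inside the Ediacaran (635–538.8) and 265.5 Ma inside the Permian (298.9–251.902); neither of those is wholly between the two dates.
The listed periods lying completely between them are Cambrian, Ordovician, Silurian, Devonian, Carboniferous — 5 in all.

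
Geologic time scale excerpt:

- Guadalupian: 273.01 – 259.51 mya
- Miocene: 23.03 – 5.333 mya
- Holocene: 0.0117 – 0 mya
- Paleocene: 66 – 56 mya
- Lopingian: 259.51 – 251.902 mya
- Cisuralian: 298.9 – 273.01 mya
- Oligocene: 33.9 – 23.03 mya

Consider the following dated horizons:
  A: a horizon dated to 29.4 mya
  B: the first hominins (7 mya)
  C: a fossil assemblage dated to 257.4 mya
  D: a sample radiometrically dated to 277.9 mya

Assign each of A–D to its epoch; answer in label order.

A — Oligocene; B — Miocene; C — Lopingian; D — Cisuralian

Match each age against the start–end ranges in the excerpt: A = 29.4 Ma → Oligocene (33.9–23.03); B = 7 Ma → Miocene (23.03–5.333); C = 257.4 Ma → Lopingian (259.51–251.902); D = 277.9 Ma → Cisuralian (298.9–273.01).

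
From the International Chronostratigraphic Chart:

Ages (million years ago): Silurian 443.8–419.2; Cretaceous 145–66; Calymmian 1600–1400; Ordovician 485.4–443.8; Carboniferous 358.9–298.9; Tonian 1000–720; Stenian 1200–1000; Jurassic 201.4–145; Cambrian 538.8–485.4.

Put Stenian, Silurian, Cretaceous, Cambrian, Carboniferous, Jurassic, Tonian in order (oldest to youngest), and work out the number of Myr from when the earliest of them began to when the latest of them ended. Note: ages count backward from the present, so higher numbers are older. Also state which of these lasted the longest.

Stenian → Tonian → Cambrian → Silurian → Carboniferous → Jurassic → Cretaceous; total span 1134 Myr; longest is Tonian

From the excerpt: Stenian 1200–1000; Silurian 443.8–419.2; Cretaceous 145–66; Cambrian 538.8–485.4; Carboniferous 358.9–298.9; Jurassic 201.4–145; Tonian 1000–720 (Ma).
Larger Ma is earlier, so the oldest is Stenian and the youngest is Cretaceous; oldest to youngest: Stenian, Tonian, Cambrian, Silurian, Carboniferous, Jurassic, Cretaceous.
Oldest start 1200 minus youngest end 66 gives 1134 Myr overall.
Individual lengths (start − end): Carboniferous 60; Cretaceous 79; Tonian 280; Stenian 200; Jurassic 56.4; Cambrian 53.4; Silurian 24.6. The largest is Tonian at 280 Myr.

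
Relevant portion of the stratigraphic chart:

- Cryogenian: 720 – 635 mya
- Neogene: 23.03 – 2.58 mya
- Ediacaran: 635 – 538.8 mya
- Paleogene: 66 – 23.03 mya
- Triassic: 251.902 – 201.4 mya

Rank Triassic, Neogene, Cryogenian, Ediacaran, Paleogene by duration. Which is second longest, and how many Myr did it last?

Cryogenian, 85 million years

Start − end for each: Triassic 251.902 − 201.4 = 50.502; Neogene 23.03 − 2.58 = 20.45; Cryogenian 720 − 635 = 85; Ediacaran 635 − 538.8 = 96.2; Paleogene 66 − 23.03 = 42.97.
Ranking these from longest: Ediacaran > Cryogenian > Triassic > Paleogene > Neogene.
Position 2 in that ranking is Cryogenian, which lasted 85 Myr.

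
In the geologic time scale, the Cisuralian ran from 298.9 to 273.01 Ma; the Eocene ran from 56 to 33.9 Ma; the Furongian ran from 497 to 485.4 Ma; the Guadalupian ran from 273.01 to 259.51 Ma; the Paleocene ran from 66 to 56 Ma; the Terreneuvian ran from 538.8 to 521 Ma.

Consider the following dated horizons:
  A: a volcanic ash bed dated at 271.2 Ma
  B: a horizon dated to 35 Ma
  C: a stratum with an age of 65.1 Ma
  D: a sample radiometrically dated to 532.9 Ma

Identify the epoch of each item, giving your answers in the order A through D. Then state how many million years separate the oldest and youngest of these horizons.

A — Guadalupian; B — Eocene; C — Paleocene; D — Terreneuvian; span 497.9 million years

Match each age against the start–end ranges in the excerpt: A = 271.2 Ma → Guadalupian (273.01–259.51); B = 35 Ma → Eocene (56–33.9); C = 65.1 Ma → Paleocene (66–56); D = 532.9 Ma → Terreneuvian (538.8–521).
The largest age is 532.9 Ma and the smallest is 35 Ma; their difference is 497.9 Myr.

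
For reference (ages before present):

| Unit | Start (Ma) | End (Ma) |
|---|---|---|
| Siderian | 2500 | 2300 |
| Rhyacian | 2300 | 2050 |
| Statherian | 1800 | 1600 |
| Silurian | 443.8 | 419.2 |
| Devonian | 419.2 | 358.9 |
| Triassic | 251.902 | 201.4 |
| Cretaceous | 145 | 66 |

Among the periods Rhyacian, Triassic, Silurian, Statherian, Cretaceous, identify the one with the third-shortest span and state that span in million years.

Cretaceous, 79 million years

Durations: Rhyacian 250; Triassic 50.502; Silurian 24.6; Statherian 200; Cretaceous 79 Myr.
Sorted shortest-first: Silurian (24.6), Triassic (50.502), Cretaceous (79), Statherian (200), Rhyacian (250).
The third shortest is Cretaceous at 79 Myr.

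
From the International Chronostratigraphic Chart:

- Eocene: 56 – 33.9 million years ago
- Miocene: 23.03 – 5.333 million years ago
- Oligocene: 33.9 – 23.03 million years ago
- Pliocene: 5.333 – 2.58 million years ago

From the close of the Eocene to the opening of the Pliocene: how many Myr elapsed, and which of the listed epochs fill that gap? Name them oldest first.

End of Eocene = 33.9 Ma; start of Pliocene = 5.333 Ma.
Gap = 33.9 − 5.333 = 28.567 Myr.
Epochs wholly inside 33.9–5.333 Ma: Oligocene (33.9–23.03), Miocene (23.03–5.333).

28.567 million years; Oligocene, Miocene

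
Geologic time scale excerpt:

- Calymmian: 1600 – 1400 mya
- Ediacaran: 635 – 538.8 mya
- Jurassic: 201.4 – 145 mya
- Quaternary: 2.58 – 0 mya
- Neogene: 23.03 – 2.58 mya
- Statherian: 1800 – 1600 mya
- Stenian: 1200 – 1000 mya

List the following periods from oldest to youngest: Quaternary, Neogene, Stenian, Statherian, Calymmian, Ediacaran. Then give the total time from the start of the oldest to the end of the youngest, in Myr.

Statherian → Calymmian → Stenian → Ediacaran → Neogene → Quaternary; total span 1800 Myr

Start ages (Ma): Statherian 1800, Calymmian 1600, Stenian 1200, Ediacaran 635, Neogene 23.03, Quaternary 2.58.
Ordered oldest to youngest: Statherian, Calymmian, Stenian, Ediacaran, Neogene, Quaternary.
Span = 1800 − 0 = 1800 Myr.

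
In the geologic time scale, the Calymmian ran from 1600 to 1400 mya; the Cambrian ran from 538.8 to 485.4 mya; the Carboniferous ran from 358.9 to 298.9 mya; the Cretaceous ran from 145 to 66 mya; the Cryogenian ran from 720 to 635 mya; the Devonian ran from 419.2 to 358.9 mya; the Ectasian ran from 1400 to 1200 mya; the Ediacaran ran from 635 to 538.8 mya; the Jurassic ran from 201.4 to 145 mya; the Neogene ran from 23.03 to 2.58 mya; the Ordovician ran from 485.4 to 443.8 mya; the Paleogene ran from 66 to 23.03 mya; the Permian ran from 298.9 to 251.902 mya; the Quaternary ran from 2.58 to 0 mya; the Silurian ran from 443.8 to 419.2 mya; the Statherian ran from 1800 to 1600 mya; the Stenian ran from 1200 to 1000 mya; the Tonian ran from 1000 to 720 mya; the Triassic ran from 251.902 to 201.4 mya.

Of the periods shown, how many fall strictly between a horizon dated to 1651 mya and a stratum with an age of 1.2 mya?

17

1651 Ma sits inside the Statherian (1800–1600) and 1.2 Ma inside the Quaternary (2.58–0); neither of those is wholly between the two dates.
The listed periods lying completely between them are Calymmian, Ectasian, Stenian, Tonian, Cryogenian, Ediacaran, Cambrian, Ordovician, Silurian, Devonian, Carboniferous, Permian, Triassic, Jurassic, Cretaceous, Paleogene, Neogene — 17 in all.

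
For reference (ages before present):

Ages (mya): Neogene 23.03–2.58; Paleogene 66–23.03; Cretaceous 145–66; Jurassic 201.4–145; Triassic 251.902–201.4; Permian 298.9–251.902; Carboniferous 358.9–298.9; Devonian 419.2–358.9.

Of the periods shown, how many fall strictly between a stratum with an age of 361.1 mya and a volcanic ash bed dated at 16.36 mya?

361.1 Ma sits inside the Devonian (419.2–358.9) and 16.36 Ma inside the Neogene (23.03–2.58); neither of those is wholly between the two dates.
The listed periods lying completely between them are Carboniferous, Permian, Triassic, Jurassic, Cretaceous, Paleogene — 6 in all.

6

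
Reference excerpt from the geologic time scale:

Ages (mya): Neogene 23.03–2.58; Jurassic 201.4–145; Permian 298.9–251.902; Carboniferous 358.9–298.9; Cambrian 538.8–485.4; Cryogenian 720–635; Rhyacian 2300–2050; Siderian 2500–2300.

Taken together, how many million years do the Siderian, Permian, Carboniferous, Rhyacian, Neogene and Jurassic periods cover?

Each duration: Siderian = 200; Permian = 46.998; Carboniferous = 60; Rhyacian = 250; Neogene = 20.45; Jurassic = 56.4.
Sum: 200 + 46.998 + 60 + 250 + 20.45 + 56.4 = 633.848 Myr.

633.848 million years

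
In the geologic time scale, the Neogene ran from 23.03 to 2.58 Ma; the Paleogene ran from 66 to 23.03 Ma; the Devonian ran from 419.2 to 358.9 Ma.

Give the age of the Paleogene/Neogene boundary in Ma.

The Paleogene ends and the Neogene begins at 23.03 Ma.

23.03 Ma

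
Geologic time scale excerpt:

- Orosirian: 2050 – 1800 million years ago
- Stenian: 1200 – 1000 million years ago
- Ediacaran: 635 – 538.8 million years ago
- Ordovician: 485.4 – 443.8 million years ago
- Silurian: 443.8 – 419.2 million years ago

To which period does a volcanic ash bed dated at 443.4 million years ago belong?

443.4 Ma lies between 443.8 and 419.2 Ma, so it falls in the Silurian.

Silurian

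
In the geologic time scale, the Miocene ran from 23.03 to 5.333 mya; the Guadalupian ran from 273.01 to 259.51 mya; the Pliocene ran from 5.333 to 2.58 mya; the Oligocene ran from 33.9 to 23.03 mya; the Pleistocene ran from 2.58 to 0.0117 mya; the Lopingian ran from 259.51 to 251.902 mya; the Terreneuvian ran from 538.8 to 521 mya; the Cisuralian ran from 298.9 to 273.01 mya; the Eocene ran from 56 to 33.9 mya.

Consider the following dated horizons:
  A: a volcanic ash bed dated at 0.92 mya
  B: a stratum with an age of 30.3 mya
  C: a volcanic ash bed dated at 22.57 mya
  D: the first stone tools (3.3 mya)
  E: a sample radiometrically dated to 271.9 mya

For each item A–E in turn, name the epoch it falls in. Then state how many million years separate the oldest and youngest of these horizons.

A — Pleistocene; B — Oligocene; C — Miocene; D — Pliocene; E — Guadalupian; span 270.98 million years

A: 0.92 Ma lies in 2.58–0.0117 Ma, so Pleistocene.
B: 30.3 Ma lies in 33.9–23.03 Ma, so Oligocene.
C: 22.57 Ma lies in 23.03–5.333 Ma, so Miocene.
D: 3.3 Ma lies in 5.333–2.58 Ma, so Pliocene.
E: 271.9 Ma lies in 273.01–259.51 Ma, so Guadalupian.
Oldest = 271.9 Ma, youngest = 0.92 Ma → span 270.98 Myr.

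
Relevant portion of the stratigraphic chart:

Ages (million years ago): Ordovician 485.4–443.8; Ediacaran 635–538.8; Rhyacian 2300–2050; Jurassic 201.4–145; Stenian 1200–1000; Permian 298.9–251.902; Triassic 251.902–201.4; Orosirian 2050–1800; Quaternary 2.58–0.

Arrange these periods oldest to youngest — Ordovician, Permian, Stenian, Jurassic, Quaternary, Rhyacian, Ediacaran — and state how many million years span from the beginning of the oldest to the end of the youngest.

Rhyacian → Stenian → Ediacaran → Ordovician → Permian → Jurassic → Quaternary; total span 2300 Myr

Start ages (Ma): Rhyacian 2300, Stenian 1200, Ediacaran 635, Ordovician 485.4, Permian 298.9, Jurassic 201.4, Quaternary 2.58.
Ordered oldest to youngest: Rhyacian, Stenian, Ediacaran, Ordovician, Permian, Jurassic, Quaternary.
Span = 2300 − 0 = 2300 Myr.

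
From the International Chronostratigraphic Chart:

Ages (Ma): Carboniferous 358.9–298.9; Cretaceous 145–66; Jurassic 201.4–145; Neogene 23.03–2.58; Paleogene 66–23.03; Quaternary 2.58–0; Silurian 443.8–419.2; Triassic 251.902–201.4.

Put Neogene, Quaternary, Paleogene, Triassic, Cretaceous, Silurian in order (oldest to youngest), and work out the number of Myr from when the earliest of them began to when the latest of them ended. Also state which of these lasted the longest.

Silurian, Triassic, Cretaceous, Paleogene, Neogene, Quaternary; total span 443.8 Myr; longest is Cretaceous

From the excerpt: Neogene 23.03–2.58; Quaternary 2.58–0; Paleogene 66–23.03; Triassic 251.902–201.4; Cretaceous 145–66; Silurian 443.8–419.2 (Ma).
Larger Ma is earlier, so the oldest is Silurian and the youngest is Quaternary; oldest to youngest: Silurian, Triassic, Cretaceous, Paleogene, Neogene, Quaternary.
Oldest start 443.8 minus youngest end 0 gives 443.8 Myr overall.
Individual lengths (start − end): Silurian 24.6; Triassic 50.502; Cretaceous 79; Neogene 20.45; Paleogene 42.97; Quaternary 2.58. The largest is Cretaceous at 79 Myr.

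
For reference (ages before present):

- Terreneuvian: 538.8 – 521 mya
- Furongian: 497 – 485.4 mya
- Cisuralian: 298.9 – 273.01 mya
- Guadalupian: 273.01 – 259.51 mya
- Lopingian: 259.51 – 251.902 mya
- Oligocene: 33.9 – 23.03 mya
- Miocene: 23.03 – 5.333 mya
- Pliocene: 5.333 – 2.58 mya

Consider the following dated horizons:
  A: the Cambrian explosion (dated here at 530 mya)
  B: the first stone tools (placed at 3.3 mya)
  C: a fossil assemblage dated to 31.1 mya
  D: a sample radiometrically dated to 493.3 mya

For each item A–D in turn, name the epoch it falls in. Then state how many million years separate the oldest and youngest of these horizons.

Match each age against the start–end ranges in the excerpt: A = 530 Ma → Terreneuvian (538.8–521); B = 3.3 Ma → Pliocene (5.333–2.58); C = 31.1 Ma → Oligocene (33.9–23.03); D = 493.3 Ma → Furongian (497–485.4).
The largest age is 530 Ma and the smallest is 3.3 Ma; their difference is 526.7 Myr.

A — Terreneuvian; B — Pliocene; C — Oligocene; D — Furongian; span 526.7 million years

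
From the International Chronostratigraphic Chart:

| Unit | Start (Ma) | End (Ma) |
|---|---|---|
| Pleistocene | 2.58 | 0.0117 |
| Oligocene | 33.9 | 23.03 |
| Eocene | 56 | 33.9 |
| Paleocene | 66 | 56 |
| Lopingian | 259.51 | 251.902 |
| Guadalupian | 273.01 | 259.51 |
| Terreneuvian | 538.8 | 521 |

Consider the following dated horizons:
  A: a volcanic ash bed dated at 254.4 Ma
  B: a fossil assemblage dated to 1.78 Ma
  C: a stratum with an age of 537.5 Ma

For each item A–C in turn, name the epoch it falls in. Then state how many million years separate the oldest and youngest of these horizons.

Match each age against the start–end ranges in the excerpt: A = 254.4 Ma → Lopingian (259.51–251.902); B = 1.78 Ma → Pleistocene (2.58–0.0117); C = 537.5 Ma → Terreneuvian (538.8–521).
The largest age is 537.5 Ma and the smallest is 1.78 Ma; their difference is 535.72 Myr.

A — Lopingian; B — Pleistocene; C — Terreneuvian; span 535.72 million years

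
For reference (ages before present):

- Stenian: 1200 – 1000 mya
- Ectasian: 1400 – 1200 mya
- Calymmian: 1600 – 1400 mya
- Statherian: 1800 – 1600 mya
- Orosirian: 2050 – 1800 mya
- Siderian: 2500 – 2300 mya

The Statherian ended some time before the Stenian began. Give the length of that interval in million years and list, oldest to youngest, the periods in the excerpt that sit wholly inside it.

The Statherian closes at 1600 Ma and the Stenian opens at 1200 Ma, so the interval is 1600 − 1200 = 400 Myr.
A period fits inside if it starts at or after 1600 Ma and ends at or before 1200 Ma; oldest first that gives Calymmian, Ectasian.

400 million years; Calymmian, Ectasian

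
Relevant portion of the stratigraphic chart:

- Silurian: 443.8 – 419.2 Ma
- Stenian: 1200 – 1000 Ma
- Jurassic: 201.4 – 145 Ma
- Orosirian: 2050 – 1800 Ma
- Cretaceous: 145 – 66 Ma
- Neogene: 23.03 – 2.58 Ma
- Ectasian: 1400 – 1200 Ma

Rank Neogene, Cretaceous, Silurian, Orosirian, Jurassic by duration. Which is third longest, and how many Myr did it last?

Start − end for each: Neogene 23.03 − 2.58 = 20.45; Cretaceous 145 − 66 = 79; Silurian 443.8 − 419.2 = 24.6; Orosirian 2050 − 1800 = 250; Jurassic 201.4 − 145 = 56.4.
Ranking these from longest: Orosirian > Cretaceous > Jurassic > Silurian > Neogene.
Position 3 in that ranking is Jurassic, which lasted 56.4 Myr.

Jurassic, 56.4 million years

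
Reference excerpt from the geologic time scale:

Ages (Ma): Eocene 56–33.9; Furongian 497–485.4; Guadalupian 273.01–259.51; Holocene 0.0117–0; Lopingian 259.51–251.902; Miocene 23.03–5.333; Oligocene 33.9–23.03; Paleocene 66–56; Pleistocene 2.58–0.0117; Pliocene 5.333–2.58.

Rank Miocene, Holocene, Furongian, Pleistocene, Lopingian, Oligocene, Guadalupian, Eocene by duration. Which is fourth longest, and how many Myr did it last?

Start − end for each: Miocene 23.03 − 5.333 = 17.697; Holocene 0.0117 − 0 = 0.0117; Furongian 497 − 485.4 = 11.6; Pleistocene 2.58 − 0.0117 = 2.5683; Lopingian 259.51 − 251.902 = 7.608; Oligocene 33.9 − 23.03 = 10.87; Guadalupian 273.01 − 259.51 = 13.5; Eocene 56 − 33.9 = 22.1.
Ranking these from longest: Eocene > Miocene > Guadalupian > Furongian > Oligocene > Lopingian > Pleistocene > Holocene.
Position 4 in that ranking is Furongian, which lasted 11.6 Myr.

Furongian, 11.6 million years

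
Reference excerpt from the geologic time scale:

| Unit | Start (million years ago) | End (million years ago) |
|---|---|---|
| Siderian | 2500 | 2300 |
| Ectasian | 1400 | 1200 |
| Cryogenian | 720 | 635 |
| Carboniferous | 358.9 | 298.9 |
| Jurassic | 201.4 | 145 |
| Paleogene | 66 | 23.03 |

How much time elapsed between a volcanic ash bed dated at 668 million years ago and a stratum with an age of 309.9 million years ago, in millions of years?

668 − 309.9 = 358.1 million years.

358.1 million years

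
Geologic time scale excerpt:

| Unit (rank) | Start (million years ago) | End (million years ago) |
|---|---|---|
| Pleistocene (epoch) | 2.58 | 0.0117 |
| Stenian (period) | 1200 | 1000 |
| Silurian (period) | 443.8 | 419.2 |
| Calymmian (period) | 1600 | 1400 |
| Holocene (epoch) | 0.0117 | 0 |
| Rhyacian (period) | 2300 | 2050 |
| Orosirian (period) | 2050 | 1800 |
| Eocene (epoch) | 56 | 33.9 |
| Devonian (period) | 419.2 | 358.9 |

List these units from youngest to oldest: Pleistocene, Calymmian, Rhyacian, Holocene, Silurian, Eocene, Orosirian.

The oldest of these is Rhyacian (starts 2300 Ma) and the youngest is Holocene (ends 0 Ma).
In between, by decreasing start age: Orosirian (2050), Calymmian (1600), Silurian (443.8), Eocene (56), Pleistocene (2.58).
Listing youngest first means reversing that sequence.

Holocene, Pleistocene, Eocene, Silurian, Calymmian, Orosirian, Rhyacian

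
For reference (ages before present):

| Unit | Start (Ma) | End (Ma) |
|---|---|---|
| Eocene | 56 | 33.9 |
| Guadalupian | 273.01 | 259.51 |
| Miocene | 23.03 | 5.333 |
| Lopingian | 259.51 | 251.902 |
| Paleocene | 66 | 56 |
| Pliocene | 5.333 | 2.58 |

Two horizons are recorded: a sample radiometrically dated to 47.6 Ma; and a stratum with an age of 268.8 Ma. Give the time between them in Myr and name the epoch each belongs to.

Elapsed time: 268.8 − 47.6 = 221.2 Myr.
47.6 Ma lies within 56–33.9 Ma: Eocene.
268.8 Ma lies within 273.01–259.51 Ma: Guadalupian.

221.2 million years apart; the first in the Eocene, the second in the Guadalupian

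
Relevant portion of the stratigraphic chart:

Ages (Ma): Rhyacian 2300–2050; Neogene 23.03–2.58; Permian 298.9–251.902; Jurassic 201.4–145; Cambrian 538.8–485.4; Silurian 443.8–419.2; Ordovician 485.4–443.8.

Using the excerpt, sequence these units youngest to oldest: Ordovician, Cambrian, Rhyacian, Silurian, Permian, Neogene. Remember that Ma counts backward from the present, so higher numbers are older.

Neogene, Permian, Silurian, Ordovician, Cambrian, Rhyacian

The oldest of these is Rhyacian (starts 2300 Ma) and the youngest is Neogene (ends 2.58 Ma).
In between, by decreasing start age: Cambrian (538.8), Ordovician (485.4), Silurian (443.8), Permian (298.9).
Listing youngest first means reversing that sequence.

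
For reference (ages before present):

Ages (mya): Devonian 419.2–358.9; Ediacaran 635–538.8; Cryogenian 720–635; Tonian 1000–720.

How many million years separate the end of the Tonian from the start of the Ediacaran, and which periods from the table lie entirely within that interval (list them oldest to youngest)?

End of Tonian = 720 Ma; start of Ediacaran = 635 Ma.
Gap = 720 − 635 = 85 Myr.
Periods wholly inside 720–635 Ma: Cryogenian (720–635).

85 million years; Cryogenian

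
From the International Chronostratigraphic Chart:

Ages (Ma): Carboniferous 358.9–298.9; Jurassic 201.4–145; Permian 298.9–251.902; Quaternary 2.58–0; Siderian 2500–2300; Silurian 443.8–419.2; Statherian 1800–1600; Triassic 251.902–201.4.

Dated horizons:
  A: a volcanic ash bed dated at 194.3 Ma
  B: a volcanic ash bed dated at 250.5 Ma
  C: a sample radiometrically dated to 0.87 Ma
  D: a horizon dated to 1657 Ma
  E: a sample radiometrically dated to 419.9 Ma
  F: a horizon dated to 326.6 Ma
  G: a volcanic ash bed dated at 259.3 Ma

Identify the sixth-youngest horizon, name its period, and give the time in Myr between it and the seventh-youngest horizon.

Sorted youngest-first by Ma: C (0.87), A (194.3), B (250.5), G (259.3), F (326.6), E (419.9), D (1657).
The sixth youngest is E at 419.9 Ma, which lies in 443.8–419.2 Ma: the Silurian.
The seventh youngest is D at 1657 Ma; separation = |419.9 − 1657| = 1237.1 Myr.

E, in the Silurian; 1237.1 million years to D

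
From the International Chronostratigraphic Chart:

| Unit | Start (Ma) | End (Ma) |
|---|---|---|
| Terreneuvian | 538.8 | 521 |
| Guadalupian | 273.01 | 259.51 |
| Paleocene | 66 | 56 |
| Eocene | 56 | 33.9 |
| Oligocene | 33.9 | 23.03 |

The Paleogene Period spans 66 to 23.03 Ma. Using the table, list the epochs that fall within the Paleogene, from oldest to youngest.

Epochs with both bounds inside 66–23.03 Ma: Paleocene (66–56), Eocene (56–33.9), Oligocene (33.9–23.03).

Paleocene, Eocene, Oligocene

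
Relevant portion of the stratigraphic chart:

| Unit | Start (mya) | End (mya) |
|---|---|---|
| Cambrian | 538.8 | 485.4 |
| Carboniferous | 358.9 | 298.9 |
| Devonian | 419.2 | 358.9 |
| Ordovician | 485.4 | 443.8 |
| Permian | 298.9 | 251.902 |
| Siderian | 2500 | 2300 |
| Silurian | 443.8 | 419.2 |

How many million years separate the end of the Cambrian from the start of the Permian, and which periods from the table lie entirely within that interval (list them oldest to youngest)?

The Cambrian closes at 485.4 Ma and the Permian opens at 298.9 Ma, so the interval is 485.4 − 298.9 = 186.5 Myr.
A period fits inside if it starts at or after 485.4 Ma and ends at or before 298.9 Ma; oldest first that gives Ordovician, Silurian, Devonian, Carboniferous.

186.5 million years; Ordovician, Silurian, Devonian, Carboniferous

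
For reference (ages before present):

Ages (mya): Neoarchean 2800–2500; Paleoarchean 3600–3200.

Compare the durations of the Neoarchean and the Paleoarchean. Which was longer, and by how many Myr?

Paleoarchean, by 100 million years

Neoarchean: 2800 − 2500 = 300 Myr.
Paleoarchean: 3600 − 3200 = 400 Myr.
Difference: 400 − 300 = 100 Myr, so the Paleoarchean was longer.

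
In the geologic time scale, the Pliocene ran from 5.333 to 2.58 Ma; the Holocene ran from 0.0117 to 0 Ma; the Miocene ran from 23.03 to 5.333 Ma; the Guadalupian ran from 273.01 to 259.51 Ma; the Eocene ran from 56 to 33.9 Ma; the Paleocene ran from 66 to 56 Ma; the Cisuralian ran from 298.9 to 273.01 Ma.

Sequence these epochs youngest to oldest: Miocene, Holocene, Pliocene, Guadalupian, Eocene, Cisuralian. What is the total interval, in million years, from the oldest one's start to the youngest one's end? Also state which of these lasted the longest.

Holocene → Pliocene → Miocene → Eocene → Guadalupian → Cisuralian; total span 298.9 Myr; longest is Cisuralian

From the excerpt: Miocene 23.03–5.333; Holocene 0.0117–0; Pliocene 5.333–2.58; Guadalupian 273.01–259.51; Eocene 56–33.9; Cisuralian 298.9–273.01 (Ma).
Larger Ma is earlier, so the oldest is Cisuralian and the youngest is Holocene; youngest to oldest: Holocene, Pliocene, Miocene, Eocene, Guadalupian, Cisuralian.
Oldest start 298.9 minus youngest end 0 gives 298.9 Myr overall.
Individual lengths (start − end): Pliocene 2.753; Eocene 22.1; Cisuralian 25.89; Miocene 17.697; Holocene 0.0117; Guadalupian 13.5. The largest is Cisuralian at 25.89 Myr.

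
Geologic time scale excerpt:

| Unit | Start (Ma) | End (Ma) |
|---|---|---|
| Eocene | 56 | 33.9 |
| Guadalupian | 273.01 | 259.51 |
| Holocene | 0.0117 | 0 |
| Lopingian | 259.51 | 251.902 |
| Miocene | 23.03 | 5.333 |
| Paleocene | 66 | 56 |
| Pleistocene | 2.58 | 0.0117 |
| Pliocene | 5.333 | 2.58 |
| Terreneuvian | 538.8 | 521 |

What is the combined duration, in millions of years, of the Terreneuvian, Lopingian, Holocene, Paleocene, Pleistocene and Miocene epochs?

Each duration: Terreneuvian = 17.8; Lopingian = 7.608; Holocene = 0.0117; Paleocene = 10; Pleistocene = 2.5683; Miocene = 17.697.
Sum: 17.8 + 7.608 + 0.0117 + 10 + 2.5683 + 17.697 = 55.685 Myr.

55.685 million years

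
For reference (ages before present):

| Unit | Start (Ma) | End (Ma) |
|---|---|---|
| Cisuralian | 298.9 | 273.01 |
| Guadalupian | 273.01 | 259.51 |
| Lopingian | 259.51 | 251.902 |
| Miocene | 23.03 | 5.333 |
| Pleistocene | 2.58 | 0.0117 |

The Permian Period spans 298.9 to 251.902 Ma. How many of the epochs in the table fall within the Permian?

Epochs inside 298.9–251.902 Ma: Cisuralian, Guadalupian, Lopingian — 3 in total.

3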